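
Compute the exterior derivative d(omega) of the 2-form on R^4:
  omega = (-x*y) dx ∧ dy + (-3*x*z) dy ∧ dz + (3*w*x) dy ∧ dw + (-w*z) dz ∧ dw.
d(omega) = (-3*z) dx ∧ dy ∧ dz + (3*w) dx ∧ dy ∧ dw

For a 2-form omega = sum_{i<j} g_{ij} dx_i ∧ dx_j, the exterior derivative is
  d(omega) = sum_{i<j} d(g_{ij}) ∧ dx_i ∧ dx_j = sum_{i<j, k} (∂g_{ij}/∂x_k) dx_k ∧ dx_i ∧ dx_j.
Expand each term, using dx_k ∧ dx_i ∧ dx_j = sgn(permutation) dx_{(a)} ∧ dx_{(b)} ∧ dx_{(c)} with (a < b < c) sorted:
  d(-3*x*z) includes (∂/∂x)(-3*x*z) dx = (-3*z) dx, which multiplied by dy ∧ dz gives (-3*z) dx ∧ dy ∧ dz
  d(3*w*x) includes (∂/∂x)(3*w*x) dx = (3*w) dx, which multiplied by dy ∧ dw gives (3*w) dx ∧ dy ∧ dw
Collecting like 3-forms: d(omega) = (-3*z) dx ∧ dy ∧ dz + (3*w) dx ∧ dy ∧ dw.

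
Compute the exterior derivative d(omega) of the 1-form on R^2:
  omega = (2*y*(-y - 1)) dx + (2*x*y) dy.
d(omega) = (6*y + 2) dx ∧ dy

For a 1-form omega = sum_i f_i dx_i, the exterior derivative is
  d(omega) = sum_{i < j} (∂f_j/∂x_i - ∂f_i/∂x_j) dx_i ∧ dx_j.
  coefficient of dx ∧ dy: ∂f_2/∂x - ∂f_1/∂y = ∂(2*x*y)/∂x - ∂(2*y*(-y - 1))/∂y = 6*y + 2
Assembling: d(omega) = (6*y + 2) dx ∧ dy.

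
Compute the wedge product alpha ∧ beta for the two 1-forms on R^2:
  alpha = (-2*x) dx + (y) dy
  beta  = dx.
alpha ∧ beta = (-y) dx ∧ dy

Distribute the wedge, using dx_i ∧ dx_j = -dx_j ∧ dx_i and dx_i ∧ dx_i = 0. For each pair (i, j) with i < j, the coefficient of dx_i ∧ dx_j in alpha ∧ beta is (alpha_i * beta_j - alpha_j * beta_i). Collecting: alpha ∧ beta = (-y) dx ∧ dy.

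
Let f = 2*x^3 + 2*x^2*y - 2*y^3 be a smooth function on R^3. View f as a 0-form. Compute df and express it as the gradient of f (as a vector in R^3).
df = (2*x*(3*x + 2*y)) dx + (2*x^2 - 6*y^2) dy + (0) dz; grad f = (2*x*(3*x + 2*y), 2*x^2 - 6*y^2, 0)

For a 0-form f, d f = (∂f/∂x) dx + (∂f/∂y) dy + (∂f/∂z) dz. The components of the vector representation are exactly the entries of grad f in Cartesian coordinates:
  ∂f/∂x = 2*x*(3*x + 2*y)
  ∂f/∂y = 2*x^2 - 6*y^2
  ∂f/∂z = 0.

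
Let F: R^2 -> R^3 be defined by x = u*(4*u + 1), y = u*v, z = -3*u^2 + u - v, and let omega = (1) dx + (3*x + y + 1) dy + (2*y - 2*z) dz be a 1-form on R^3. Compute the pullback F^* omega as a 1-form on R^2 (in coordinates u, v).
F^* omega = (-36*u^3 + 18*u^2 + u*v^2 - 7*u*v + 6*u + 3*v + 1) du + (12*u^3 + u^2*v - 3*u^2 - 2*u*v + 3*u - 2*v) dv

Using F^*(f dg) = (f ∘ F) d(g ∘ F), substitute each coordinate x_i by F_i(u, v) in f_i, and replace dx_i by d F_i = (∂F_i/∂u) du + (∂F_i/∂v) dv.
  For the x component: f_1(F) = 1; d F_1 = (8*u + 1) du + (0) dv
  For the y component: f_2(F) = 12*u^2 + u*v + 3*u + 1; d F_2 = (v) du + (u) dv
  For the z component: f_3(F) = 6*u^2 + 2*u*v - 2*u + 2*v; d F_3 = (1 - 6*u) du + (-1) dv
Combining and collecting du, dv coefficients:
  coeff of du: -36*u^3 + 18*u^2 + u*v^2 - 7*u*v + 6*u + 3*v + 1
  coeff of dv: 12*u^3 + u^2*v - 3*u^2 - 2*u*v + 3*u - 2*v
F^* omega = (-36*u^3 + 18*u^2 + u*v^2 - 7*u*v + 6*u + 3*v + 1) du + (12*u^3 + u^2*v - 3*u^2 - 2*u*v + 3*u - 2*v) dv.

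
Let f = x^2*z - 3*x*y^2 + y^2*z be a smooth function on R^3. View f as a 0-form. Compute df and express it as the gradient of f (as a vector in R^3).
df = (2*x*z - 3*y^2) dx + (2*y*(-3*x + z)) dy + (x^2 + y^2) dz; grad f = (2*x*z - 3*y^2, 2*y*(-3*x + z), x^2 + y^2)

For a 0-form f, d f = (∂f/∂x) dx + (∂f/∂y) dy + (∂f/∂z) dz. The components of the vector representation are exactly the entries of grad f in Cartesian coordinates:
  ∂f/∂x = 2*x*z - 3*y^2
  ∂f/∂y = 2*y*(-3*x + z)
  ∂f/∂z = x^2 + y^2.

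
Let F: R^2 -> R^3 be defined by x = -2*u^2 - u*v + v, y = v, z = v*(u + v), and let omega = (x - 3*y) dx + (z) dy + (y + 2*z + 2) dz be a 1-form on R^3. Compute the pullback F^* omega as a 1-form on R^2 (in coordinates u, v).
F^* omega = (8*u^3 + 6*u^2*v + 3*u*v^2 + 8*u*v + 2*v^3 + 3*v^2 + 2*v) du + (2*u^3 + 3*u^2*v - 2*u^2 + 6*u*v^2 + 3*u*v + 2*u + 4*v^3 + 3*v^2 + 2*v) dv

Using F^*(f dg) = (f ∘ F) d(g ∘ F), substitute each coordinate x_i by F_i(u, v) in f_i, and replace dx_i by d F_i = (∂F_i/∂u) du + (∂F_i/∂v) dv.
  For the x component: f_1(F) = -2*u^2 - u*v - 2*v; d F_1 = (-4*u - v) du + (1 - u) dv
  For the y component: f_2(F) = v*(u + v); d F_2 = (0) du + (1) dv
  For the z component: f_3(F) = 2*u*v + 2*v^2 + v + 2; d F_3 = (v) du + (u + 2*v) dv
Combining and collecting du, dv coefficients:
  coeff of du: 8*u^3 + 6*u^2*v + 3*u*v^2 + 8*u*v + 2*v^3 + 3*v^2 + 2*v
  coeff of dv: 2*u^3 + 3*u^2*v - 2*u^2 + 6*u*v^2 + 3*u*v + 2*u + 4*v^3 + 3*v^2 + 2*v
F^* omega = (8*u^3 + 6*u^2*v + 3*u*v^2 + 8*u*v + 2*v^3 + 3*v^2 + 2*v) du + (2*u^3 + 3*u^2*v - 2*u^2 + 6*u*v^2 + 3*u*v + 2*u + 4*v^3 + 3*v^2 + 2*v) dv.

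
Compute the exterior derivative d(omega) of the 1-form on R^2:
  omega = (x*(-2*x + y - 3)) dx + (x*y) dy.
d(omega) = (-x + y) dx ∧ dy

For a 1-form omega = sum_i f_i dx_i, the exterior derivative is
  d(omega) = sum_{i < j} (∂f_j/∂x_i - ∂f_i/∂x_j) dx_i ∧ dx_j.
  coefficient of dx ∧ dy: ∂f_2/∂x - ∂f_1/∂y = ∂(x*y)/∂x - ∂(x*(-2*x + y - 3))/∂y = -x + y
Assembling: d(omega) = (-x + y) dx ∧ dy.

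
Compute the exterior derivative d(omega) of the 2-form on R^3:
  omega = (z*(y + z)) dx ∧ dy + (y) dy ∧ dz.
d(omega) = (y + 2*z) dx ∧ dy ∧ dz

For a 2-form omega = sum_{i<j} g_{ij} dx_i ∧ dx_j, the exterior derivative is
  d(omega) = sum_{i<j} d(g_{ij}) ∧ dx_i ∧ dx_j = sum_{i<j, k} (∂g_{ij}/∂x_k) dx_k ∧ dx_i ∧ dx_j.
Expand each term, using dx_k ∧ dx_i ∧ dx_j = sgn(permutation) dx_{(a)} ∧ dx_{(b)} ∧ dx_{(c)} with (a < b < c) sorted:
  d(z*(y + z)) includes (∂/∂z)(z*(y + z)) dz = (y + 2*z) dz, which multiplied by dx ∧ dy gives (y + 2*z) dx ∧ dy ∧ dz
Collecting like 3-forms: d(omega) = (y + 2*z) dx ∧ dy ∧ dz.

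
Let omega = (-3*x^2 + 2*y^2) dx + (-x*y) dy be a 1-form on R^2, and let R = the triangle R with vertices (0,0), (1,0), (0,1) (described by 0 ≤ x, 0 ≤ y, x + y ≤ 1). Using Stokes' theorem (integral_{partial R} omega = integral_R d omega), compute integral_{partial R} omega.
integral_(partial R) omega = -5/6

Stokes: integral_partial_R omega = integral_R d omega with d omega = (∂Q/∂x - ∂P/∂y) dx ∧ dy.
  ∂Q/∂x = -y
  ∂P/∂y = 4*y
  integrand = ∂Q/∂x - ∂P/∂y = -5*y.
Integrating over R: integral_0^1 integral_0^{1-x} (-5*y) dy dx = -5/6.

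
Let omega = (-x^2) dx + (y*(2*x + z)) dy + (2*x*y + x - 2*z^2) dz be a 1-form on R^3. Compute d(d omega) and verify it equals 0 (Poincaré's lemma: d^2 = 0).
d(d omega) = 0

Step 1: d omega = sum_{i<j} (∂f_j/∂x_i - ∂f_i/∂x_j) dx_i ∧ dx_j:
  coeff of dx ∧ dy: 2*y
  coeff of dx ∧ dz: 2*y + 1
  coeff of dy ∧ dz: 2*x - y
Step 2: Apply d again to each 2-form coefficient. The only possible 3-form in R^3 is dx ∧ dy ∧ dz, with coefficient
  ∂(coeff of dy∧dz)/∂x - ∂(coeff of dx∧dz)/∂y + ∂(coeff of dx∧dy)/∂z
  = ∂/∂x (2*x - y) - ∂/∂y (2*y + 1) + ∂/∂z (2*y).
Each of these terms simplifies to sums of mixed partials that cancel in pairs. The result is 0 (by equality of mixed partials for smooth functions — Schwarz / Clairaut).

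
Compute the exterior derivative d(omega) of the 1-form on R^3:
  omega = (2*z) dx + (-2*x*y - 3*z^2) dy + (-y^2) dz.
d(omega) = (-2*y) dx ∧ dy + (-2) dx ∧ dz + (-2*y + 6*z) dy ∧ dz

For a 1-form omega = sum_i f_i dx_i, the exterior derivative is
  d(omega) = sum_{i < j} (∂f_j/∂x_i - ∂f_i/∂x_j) dx_i ∧ dx_j.
  coefficient of dx ∧ dy: ∂f_2/∂x - ∂f_1/∂y = ∂(-2*x*y - 3*z^2)/∂x - ∂(2*z)/∂y = -2*y
  coefficient of dx ∧ dz: ∂f_3/∂x - ∂f_1/∂z = ∂(-y^2)/∂x - ∂(2*z)/∂z = -2
  coefficient of dy ∧ dz: ∂f_3/∂y - ∂f_2/∂z = ∂(-y^2)/∂y - ∂(-2*x*y - 3*z^2)/∂z = -2*y + 6*z
Assembling: d(omega) = (-2*y) dx ∧ dy + (-2) dx ∧ dz + (-2*y + 6*z) dy ∧ dz.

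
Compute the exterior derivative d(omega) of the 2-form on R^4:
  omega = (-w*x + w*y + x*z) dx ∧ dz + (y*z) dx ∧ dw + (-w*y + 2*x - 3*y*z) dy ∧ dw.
d(omega) = (-w) dx ∧ dy ∧ dz + (-x) dx ∧ dz ∧ dw + (2 - z) dx ∧ dy ∧ dw + (3*y) dy ∧ dz ∧ dw

For a 2-form omega = sum_{i<j} g_{ij} dx_i ∧ dx_j, the exterior derivative is
  d(omega) = sum_{i<j} d(g_{ij}) ∧ dx_i ∧ dx_j = sum_{i<j, k} (∂g_{ij}/∂x_k) dx_k ∧ dx_i ∧ dx_j.
Expand each term, using dx_k ∧ dx_i ∧ dx_j = sgn(permutation) dx_{(a)} ∧ dx_{(b)} ∧ dx_{(c)} with (a < b < c) sorted:
  d(-w*x + w*y + x*z) includes (∂/∂y)(-w*x + w*y + x*z) dy = (w) dy, which multiplied by dx ∧ dz gives (-w) dx ∧ dy ∧ dz
  d(-w*x + w*y + x*z) includes (∂/∂w)(-w*x + w*y + x*z) dw = (-x + y) dw, which multiplied by dx ∧ dz gives (-x + y) dx ∧ dz ∧ dw
  d(y*z) includes (∂/∂y)(y*z) dy = (z) dy, which multiplied by dx ∧ dw gives (-z) dx ∧ dy ∧ dw
  d(y*z) includes (∂/∂z)(y*z) dz = (y) dz, which multiplied by dx ∧ dw gives (-y) dx ∧ dz ∧ dw
  d(-w*y + 2*x - 3*y*z) includes (∂/∂x)(-w*y + 2*x - 3*y*z) dx = (2) dx, which multiplied by dy ∧ dw gives (2) dx ∧ dy ∧ dw
  d(-w*y + 2*x - 3*y*z) includes (∂/∂z)(-w*y + 2*x - 3*y*z) dz = (-3*y) dz, which multiplied by dy ∧ dw gives (3*y) dy ∧ dz ∧ dw
Collecting like 3-forms: d(omega) = (-w) dx ∧ dy ∧ dz + (-x) dx ∧ dz ∧ dw + (2 - z) dx ∧ dy ∧ dw + (3*y) dy ∧ dz ∧ dw.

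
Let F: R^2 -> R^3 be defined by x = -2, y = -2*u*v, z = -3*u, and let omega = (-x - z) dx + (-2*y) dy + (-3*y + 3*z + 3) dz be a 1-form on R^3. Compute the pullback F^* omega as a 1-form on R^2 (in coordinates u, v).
F^* omega = (-8*u*v^2 - 18*u*v + 27*u - 9) du + (-8*u^2*v) dv

Using F^*(f dg) = (f ∘ F) d(g ∘ F), substitute each coordinate x_i by F_i(u, v) in f_i, and replace dx_i by d F_i = (∂F_i/∂u) du + (∂F_i/∂v) dv.
  For the x component: f_1(F) = 3*u + 2; d F_1 = (0) du + (0) dv
  For the y component: f_2(F) = 4*u*v; d F_2 = (-2*v) du + (-2*u) dv
  For the z component: f_3(F) = 6*u*v - 9*u + 3; d F_3 = (-3) du + (0) dv
Combining and collecting du, dv coefficients:
  coeff of du: -8*u*v^2 - 18*u*v + 27*u - 9
  coeff of dv: -8*u^2*v
F^* omega = (-8*u*v^2 - 18*u*v + 27*u - 9) du + (-8*u^2*v) dv.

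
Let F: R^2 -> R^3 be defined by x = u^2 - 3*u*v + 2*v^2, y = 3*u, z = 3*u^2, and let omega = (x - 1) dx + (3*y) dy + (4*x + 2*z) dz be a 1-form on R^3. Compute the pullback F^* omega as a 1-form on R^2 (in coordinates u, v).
F^* omega = (62*u^3 - 81*u^2*v + 61*u*v^2 + 25*u - 6*v^3 + 3*v) du + (-3*u^3 + 13*u^2*v - 18*u*v^2 + 3*u + 8*v^3 - 4*v) dv

Using F^*(f dg) = (f ∘ F) d(g ∘ F), substitute each coordinate x_i by F_i(u, v) in f_i, and replace dx_i by d F_i = (∂F_i/∂u) du + (∂F_i/∂v) dv.
  For the x component: f_1(F) = u^2 - 3*u*v + 2*v^2 - 1; d F_1 = (2*u - 3*v) du + (-3*u + 4*v) dv
  For the y component: f_2(F) = 9*u; d F_2 = (3) du + (0) dv
  For the z component: f_3(F) = 10*u^2 - 12*u*v + 8*v^2; d F_3 = (6*u) du + (0) dv
Combining and collecting du, dv coefficients:
  coeff of du: 62*u^3 - 81*u^2*v + 61*u*v^2 + 25*u - 6*v^3 + 3*v
  coeff of dv: -3*u^3 + 13*u^2*v - 18*u*v^2 + 3*u + 8*v^3 - 4*v
F^* omega = (62*u^3 - 81*u^2*v + 61*u*v^2 + 25*u - 6*v^3 + 3*v) du + (-3*u^3 + 13*u^2*v - 18*u*v^2 + 3*u + 8*v^3 - 4*v) dv.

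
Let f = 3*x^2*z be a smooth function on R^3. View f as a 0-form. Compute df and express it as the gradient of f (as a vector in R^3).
df = (6*x*z) dx + (0) dy + (3*x^2) dz; grad f = (6*x*z, 0, 3*x^2)

For a 0-form f, d f = (∂f/∂x) dx + (∂f/∂y) dy + (∂f/∂z) dz. The components of the vector representation are exactly the entries of grad f in Cartesian coordinates:
  ∂f/∂x = 6*x*z
  ∂f/∂y = 0
  ∂f/∂z = 3*x^2.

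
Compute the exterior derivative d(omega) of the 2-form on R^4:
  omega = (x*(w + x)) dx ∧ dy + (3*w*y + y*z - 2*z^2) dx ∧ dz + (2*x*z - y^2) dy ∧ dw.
d(omega) = (x + 2*z) dx ∧ dy ∧ dw + (-3*w - z) dx ∧ dy ∧ dz + (3*y) dx ∧ dz ∧ dw + (-2*x) dy ∧ dz ∧ dw

For a 2-form omega = sum_{i<j} g_{ij} dx_i ∧ dx_j, the exterior derivative is
  d(omega) = sum_{i<j} d(g_{ij}) ∧ dx_i ∧ dx_j = sum_{i<j, k} (∂g_{ij}/∂x_k) dx_k ∧ dx_i ∧ dx_j.
Expand each term, using dx_k ∧ dx_i ∧ dx_j = sgn(permutation) dx_{(a)} ∧ dx_{(b)} ∧ dx_{(c)} with (a < b < c) sorted:
  d(x*(w + x)) includes (∂/∂w)(x*(w + x)) dw = (x) dw, which multiplied by dx ∧ dy gives (x) dx ∧ dy ∧ dw
  d(3*w*y + y*z - 2*z^2) includes (∂/∂y)(3*w*y + y*z - 2*z^2) dy = (3*w + z) dy, which multiplied by dx ∧ dz gives (-3*w - z) dx ∧ dy ∧ dz
  d(3*w*y + y*z - 2*z^2) includes (∂/∂w)(3*w*y + y*z - 2*z^2) dw = (3*y) dw, which multiplied by dx ∧ dz gives (3*y) dx ∧ dz ∧ dw
  d(2*x*z - y^2) includes (∂/∂x)(2*x*z - y^2) dx = (2*z) dx, which multiplied by dy ∧ dw gives (2*z) dx ∧ dy ∧ dw
  d(2*x*z - y^2) includes (∂/∂z)(2*x*z - y^2) dz = (2*x) dz, which multiplied by dy ∧ dw gives (-2*x) dy ∧ dz ∧ dw
Collecting like 3-forms: d(omega) = (x + 2*z) dx ∧ dy ∧ dw + (-3*w - z) dx ∧ dy ∧ dz + (3*y) dx ∧ dz ∧ dw + (-2*x) dy ∧ dz ∧ dw.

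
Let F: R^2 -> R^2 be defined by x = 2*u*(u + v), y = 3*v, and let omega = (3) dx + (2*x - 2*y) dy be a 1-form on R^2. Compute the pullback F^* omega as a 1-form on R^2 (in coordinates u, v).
F^* omega = (12*u + 6*v) du + (12*u^2 + 12*u*v + 6*u - 18*v) dv

Using F^*(f dg) = (f ∘ F) d(g ∘ F), substitute each coordinate x_i by F_i(u, v) in f_i, and replace dx_i by d F_i = (∂F_i/∂u) du + (∂F_i/∂v) dv.
  For the x component: f_1(F) = 3; d F_1 = (4*u + 2*v) du + (2*u) dv
  For the y component: f_2(F) = 4*u^2 + 4*u*v - 6*v; d F_2 = (0) du + (3) dv
Combining and collecting du, dv coefficients:
  coeff of du: 12*u + 6*v
  coeff of dv: 12*u^2 + 12*u*v + 6*u - 18*v
F^* omega = (12*u + 6*v) du + (12*u^2 + 12*u*v + 6*u - 18*v) dv.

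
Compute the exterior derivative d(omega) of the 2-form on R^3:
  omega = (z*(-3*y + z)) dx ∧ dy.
d(omega) = (-3*y + 2*z) dx ∧ dy ∧ dz

For a 2-form omega = sum_{i<j} g_{ij} dx_i ∧ dx_j, the exterior derivative is
  d(omega) = sum_{i<j} d(g_{ij}) ∧ dx_i ∧ dx_j = sum_{i<j, k} (∂g_{ij}/∂x_k) dx_k ∧ dx_i ∧ dx_j.
Expand each term, using dx_k ∧ dx_i ∧ dx_j = sgn(permutation) dx_{(a)} ∧ dx_{(b)} ∧ dx_{(c)} with (a < b < c) sorted:
  d(z*(-3*y + z)) includes (∂/∂z)(z*(-3*y + z)) dz = (-3*y + 2*z) dz, which multiplied by dx ∧ dy gives (-3*y + 2*z) dx ∧ dy ∧ dz
Collecting like 3-forms: d(omega) = (-3*y + 2*z) dx ∧ dy ∧ dz.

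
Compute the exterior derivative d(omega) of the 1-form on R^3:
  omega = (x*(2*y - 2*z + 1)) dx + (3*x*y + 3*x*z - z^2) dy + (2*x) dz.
d(omega) = (-2*x + 3*y + 3*z) dx ∧ dy + (2*x + 2) dx ∧ dz + (-3*x + 2*z) dy ∧ dz

For a 1-form omega = sum_i f_i dx_i, the exterior derivative is
  d(omega) = sum_{i < j} (∂f_j/∂x_i - ∂f_i/∂x_j) dx_i ∧ dx_j.
  coefficient of dx ∧ dy: ∂f_2/∂x - ∂f_1/∂y = ∂(3*x*y + 3*x*z - z^2)/∂x - ∂(x*(2*y - 2*z + 1))/∂y = -2*x + 3*y + 3*z
  coefficient of dx ∧ dz: ∂f_3/∂x - ∂f_1/∂z = ∂(2*x)/∂x - ∂(x*(2*y - 2*z + 1))/∂z = 2*x + 2
  coefficient of dy ∧ dz: ∂f_3/∂y - ∂f_2/∂z = ∂(2*x)/∂y - ∂(3*x*y + 3*x*z - z^2)/∂z = -3*x + 2*z
Assembling: d(omega) = (-2*x + 3*y + 3*z) dx ∧ dy + (2*x + 2) dx ∧ dz + (-3*x + 2*z) dy ∧ dz.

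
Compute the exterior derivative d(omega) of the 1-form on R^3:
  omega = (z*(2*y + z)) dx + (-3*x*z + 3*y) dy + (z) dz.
d(omega) = (-5*z) dx ∧ dy + (-2*y - 2*z) dx ∧ dz + (3*x) dy ∧ dz

For a 1-form omega = sum_i f_i dx_i, the exterior derivative is
  d(omega) = sum_{i < j} (∂f_j/∂x_i - ∂f_i/∂x_j) dx_i ∧ dx_j.
  coefficient of dx ∧ dy: ∂f_2/∂x - ∂f_1/∂y = ∂(-3*x*z + 3*y)/∂x - ∂(z*(2*y + z))/∂y = -5*z
  coefficient of dx ∧ dz: ∂f_3/∂x - ∂f_1/∂z = ∂(z)/∂x - ∂(z*(2*y + z))/∂z = -2*y - 2*z
  coefficient of dy ∧ dz: ∂f_3/∂y - ∂f_2/∂z = ∂(z)/∂y - ∂(-3*x*z + 3*y)/∂z = 3*x
Assembling: d(omega) = (-5*z) dx ∧ dy + (-2*y - 2*z) dx ∧ dz + (3*x) dy ∧ dz.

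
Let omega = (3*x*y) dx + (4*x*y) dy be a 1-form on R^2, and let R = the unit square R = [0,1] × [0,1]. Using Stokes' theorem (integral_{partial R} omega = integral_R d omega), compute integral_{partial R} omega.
integral_(partial R) omega = 1/2

Stokes: integral_partial_R omega = integral_R d omega with d omega = (∂Q/∂x - ∂P/∂y) dx ∧ dy.
  ∂Q/∂x = 4*y
  ∂P/∂y = 3*x
  integrand = ∂Q/∂x - ∂P/∂y = -3*x + 4*y.
Integrating over R: integral_0^1 integral_0^1 (-3*x + 4*y) dx dy = 1/2.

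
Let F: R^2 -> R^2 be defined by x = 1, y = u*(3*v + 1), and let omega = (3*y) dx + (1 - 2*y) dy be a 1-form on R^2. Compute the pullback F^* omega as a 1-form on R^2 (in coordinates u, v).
F^* omega = (-18*u*v^2 - 12*u*v - 2*u + 3*v + 1) du + (3*u*(-6*u*v - 2*u + 1)) dv

Using F^*(f dg) = (f ∘ F) d(g ∘ F), substitute each coordinate x_i by F_i(u, v) in f_i, and replace dx_i by d F_i = (∂F_i/∂u) du + (∂F_i/∂v) dv.
  For the x component: f_1(F) = 3*u*(3*v + 1); d F_1 = (0) du + (0) dv
  For the y component: f_2(F) = -6*u*v - 2*u + 1; d F_2 = (3*v + 1) du + (3*u) dv
Combining and collecting du, dv coefficients:
  coeff of du: -18*u*v^2 - 12*u*v - 2*u + 3*v + 1
  coeff of dv: 3*u*(-6*u*v - 2*u + 1)
F^* omega = (-18*u*v^2 - 12*u*v - 2*u + 3*v + 1) du + (3*u*(-6*u*v - 2*u + 1)) dv.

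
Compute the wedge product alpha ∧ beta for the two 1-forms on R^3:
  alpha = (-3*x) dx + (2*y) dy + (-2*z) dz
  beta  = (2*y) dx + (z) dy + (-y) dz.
alpha ∧ beta = (-3*x*z - 4*y^2) dx ∧ dy + (y*(3*x + 4*z)) dx ∧ dz + (-2*y^2 + 2*z^2) dy ∧ dz

Distribute the wedge, using dx_i ∧ dx_j = -dx_j ∧ dx_i and dx_i ∧ dx_i = 0. For each pair (i, j) with i < j, the coefficient of dx_i ∧ dx_j in alpha ∧ beta is (alpha_i * beta_j - alpha_j * beta_i). Collecting: alpha ∧ beta = (-3*x*z - 4*y^2) dx ∧ dy + (y*(3*x + 4*z)) dx ∧ dz + (-2*y^2 + 2*z^2) dy ∧ dz.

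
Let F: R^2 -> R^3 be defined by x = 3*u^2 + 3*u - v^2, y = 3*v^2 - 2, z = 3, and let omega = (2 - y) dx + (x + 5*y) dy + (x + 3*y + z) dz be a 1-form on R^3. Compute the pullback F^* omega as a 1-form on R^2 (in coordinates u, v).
F^* omega = (-18*u*v^2 + 24*u - 9*v^2 + 12) du + (2*v*(9*u^2 + 9*u + 45*v^2 - 34)) dv

Using F^*(f dg) = (f ∘ F) d(g ∘ F), substitute each coordinate x_i by F_i(u, v) in f_i, and replace dx_i by d F_i = (∂F_i/∂u) du + (∂F_i/∂v) dv.
  For the x component: f_1(F) = 4 - 3*v^2; d F_1 = (6*u + 3) du + (-2*v) dv
  For the y component: f_2(F) = 3*u^2 + 3*u + 14*v^2 - 10; d F_2 = (0) du + (6*v) dv
  For the z component: f_3(F) = 3*u^2 + 3*u + 8*v^2 - 3; d F_3 = (0) du + (0) dv
Combining and collecting du, dv coefficients:
  coeff of du: -18*u*v^2 + 24*u - 9*v^2 + 12
  coeff of dv: 2*v*(9*u^2 + 9*u + 45*v^2 - 34)
F^* omega = (-18*u*v^2 + 24*u - 9*v^2 + 12) du + (2*v*(9*u^2 + 9*u + 45*v^2 - 34)) dv.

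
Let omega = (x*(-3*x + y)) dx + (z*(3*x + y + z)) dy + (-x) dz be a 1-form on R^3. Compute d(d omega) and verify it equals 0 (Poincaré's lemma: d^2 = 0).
d(d omega) = 0

Step 1: d omega = sum_{i<j} (∂f_j/∂x_i - ∂f_i/∂x_j) dx_i ∧ dx_j:
  coeff of dx ∧ dy: -x + 3*z
  coeff of dx ∧ dz: -1
  coeff of dy ∧ dz: -3*x - y - 2*z
Step 2: Apply d again to each 2-form coefficient. The only possible 3-form in R^3 is dx ∧ dy ∧ dz, with coefficient
  ∂(coeff of dy∧dz)/∂x - ∂(coeff of dx∧dz)/∂y + ∂(coeff of dx∧dy)/∂z
  = ∂/∂x (-3*x - y - 2*z) - ∂/∂y (-1) + ∂/∂z (-x + 3*z).
Each of these terms simplifies to sums of mixed partials that cancel in pairs. The result is 0 (by equality of mixed partials for smooth functions — Schwarz / Clairaut).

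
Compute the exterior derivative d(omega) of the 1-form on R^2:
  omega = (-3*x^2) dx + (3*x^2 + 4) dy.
d(omega) = (6*x) dx ∧ dy

For a 1-form omega = sum_i f_i dx_i, the exterior derivative is
  d(omega) = sum_{i < j} (∂f_j/∂x_i - ∂f_i/∂x_j) dx_i ∧ dx_j.
  coefficient of dx ∧ dy: ∂f_2/∂x - ∂f_1/∂y = ∂(3*x^2 + 4)/∂x - ∂(-3*x^2)/∂y = 6*x
Assembling: d(omega) = (6*x) dx ∧ dy.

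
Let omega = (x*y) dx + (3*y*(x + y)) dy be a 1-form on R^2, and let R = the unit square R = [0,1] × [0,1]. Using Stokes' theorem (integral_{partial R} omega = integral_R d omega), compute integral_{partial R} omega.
integral_(partial R) omega = 1

Stokes: integral_partial_R omega = integral_R d omega with d omega = (∂Q/∂x - ∂P/∂y) dx ∧ dy.
  ∂Q/∂x = 3*y
  ∂P/∂y = x
  integrand = ∂Q/∂x - ∂P/∂y = -x + 3*y.
Integrating over R: integral_0^1 integral_0^1 (-x + 3*y) dx dy = 1.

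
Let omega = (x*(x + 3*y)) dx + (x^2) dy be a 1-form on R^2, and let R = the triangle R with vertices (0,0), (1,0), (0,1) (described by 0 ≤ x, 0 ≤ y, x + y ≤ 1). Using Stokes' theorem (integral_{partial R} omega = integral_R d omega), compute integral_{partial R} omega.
integral_(partial R) omega = -1/6

Stokes: integral_partial_R omega = integral_R d omega with d omega = (∂Q/∂x - ∂P/∂y) dx ∧ dy.
  ∂Q/∂x = 2*x
  ∂P/∂y = 3*x
  integrand = ∂Q/∂x - ∂P/∂y = -x.
Integrating over R: integral_0^1 integral_0^{1-x} (-x) dy dx = -1/6.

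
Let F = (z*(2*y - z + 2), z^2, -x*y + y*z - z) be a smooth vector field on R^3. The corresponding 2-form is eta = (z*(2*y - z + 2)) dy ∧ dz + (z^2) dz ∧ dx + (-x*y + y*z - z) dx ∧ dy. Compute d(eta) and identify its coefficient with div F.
d(eta) = (y - 1) dx ∧ dy ∧ dz; div F = y - 1

For a 2-form in R^3 of the form above, applying d gives a 3-form with coefficient ∂P/∂x + ∂Q/∂y + ∂R/∂z:
  ∂P/∂x = 0
  ∂Q/∂y = 0
  ∂R/∂z = y - 1
Sum = y - 1, which is exactly div F.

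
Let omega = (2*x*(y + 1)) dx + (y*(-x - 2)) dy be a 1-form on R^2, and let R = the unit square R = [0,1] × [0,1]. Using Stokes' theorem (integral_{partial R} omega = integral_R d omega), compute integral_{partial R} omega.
integral_(partial R) omega = -3/2

Stokes: integral_partial_R omega = integral_R d omega with d omega = (∂Q/∂x - ∂P/∂y) dx ∧ dy.
  ∂Q/∂x = -y
  ∂P/∂y = 2*x
  integrand = ∂Q/∂x - ∂P/∂y = -2*x - y.
Integrating over R: integral_0^1 integral_0^1 (-2*x - y) dx dy = -3/2.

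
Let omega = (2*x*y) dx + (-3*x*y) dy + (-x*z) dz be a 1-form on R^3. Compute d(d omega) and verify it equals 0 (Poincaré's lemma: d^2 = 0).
d(d omega) = 0

Step 1: d omega = sum_{i<j} (∂f_j/∂x_i - ∂f_i/∂x_j) dx_i ∧ dx_j:
  coeff of dx ∧ dy: -2*x - 3*y
  coeff of dx ∧ dz: -z
  coeff of dy ∧ dz: 0
Step 2: Apply d again to each 2-form coefficient. The only possible 3-form in R^3 is dx ∧ dy ∧ dz, with coefficient
  ∂(coeff of dy∧dz)/∂x - ∂(coeff of dx∧dz)/∂y + ∂(coeff of dx∧dy)/∂z
  = ∂/∂x (0) - ∂/∂y (-z) + ∂/∂z (-2*x - 3*y).
Each of these terms simplifies to sums of mixed partials that cancel in pairs. The result is 0 (by equality of mixed partials for smooth functions — Schwarz / Clairaut).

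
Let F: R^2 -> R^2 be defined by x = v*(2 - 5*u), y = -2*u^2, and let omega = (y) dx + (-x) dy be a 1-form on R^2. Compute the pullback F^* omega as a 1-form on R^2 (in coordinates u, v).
F^* omega = (2*u*v*(4 - 5*u)) du + (u^2*(10*u - 4)) dv

Using F^*(f dg) = (f ∘ F) d(g ∘ F), substitute each coordinate x_i by F_i(u, v) in f_i, and replace dx_i by d F_i = (∂F_i/∂u) du + (∂F_i/∂v) dv.
  For the x component: f_1(F) = -2*u^2; d F_1 = (-5*v) du + (2 - 5*u) dv
  For the y component: f_2(F) = v*(5*u - 2); d F_2 = (-4*u) du + (0) dv
Combining and collecting du, dv coefficients:
  coeff of du: 2*u*v*(4 - 5*u)
  coeff of dv: u^2*(10*u - 4)
F^* omega = (2*u*v*(4 - 5*u)) du + (u^2*(10*u - 4)) dv.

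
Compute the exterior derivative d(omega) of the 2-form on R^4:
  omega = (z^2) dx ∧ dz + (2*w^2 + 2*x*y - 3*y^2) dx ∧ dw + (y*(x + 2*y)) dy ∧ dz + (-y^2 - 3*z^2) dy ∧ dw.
d(omega) = (-2*x + 6*y) dx ∧ dy ∧ dw + (y) dx ∧ dy ∧ dz + (6*z) dy ∧ dz ∧ dw

For a 2-form omega = sum_{i<j} g_{ij} dx_i ∧ dx_j, the exterior derivative is
  d(omega) = sum_{i<j} d(g_{ij}) ∧ dx_i ∧ dx_j = sum_{i<j, k} (∂g_{ij}/∂x_k) dx_k ∧ dx_i ∧ dx_j.
Expand each term, using dx_k ∧ dx_i ∧ dx_j = sgn(permutation) dx_{(a)} ∧ dx_{(b)} ∧ dx_{(c)} with (a < b < c) sorted:
  d(2*w^2 + 2*x*y - 3*y^2) includes (∂/∂y)(2*w^2 + 2*x*y - 3*y^2) dy = (2*x - 6*y) dy, which multiplied by dx ∧ dw gives (-2*x + 6*y) dx ∧ dy ∧ dw
  d(y*(x + 2*y)) includes (∂/∂x)(y*(x + 2*y)) dx = (y) dx, which multiplied by dy ∧ dz gives (y) dx ∧ dy ∧ dz
  d(-y^2 - 3*z^2) includes (∂/∂z)(-y^2 - 3*z^2) dz = (-6*z) dz, which multiplied by dy ∧ dw gives (6*z) dy ∧ dz ∧ dw
Collecting like 3-forms: d(omega) = (-2*x + 6*y) dx ∧ dy ∧ dw + (y) dx ∧ dy ∧ dz + (6*z) dy ∧ dz ∧ dw.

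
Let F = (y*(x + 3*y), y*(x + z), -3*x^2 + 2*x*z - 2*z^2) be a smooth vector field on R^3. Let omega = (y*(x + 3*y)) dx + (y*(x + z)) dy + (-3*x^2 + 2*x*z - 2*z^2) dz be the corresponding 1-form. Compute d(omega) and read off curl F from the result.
d(omega) = (-y) dy ∧ dz + (6*x - 2*z) dz ∧ dx + (-x - 5*y) dx ∧ dy; curl F = (-y, 6*x - 2*z, -x - 5*y)

d omega = sum_{i<j} (∂f_j/∂x_i - ∂f_i/∂x_j) dx_i ∧ dx_j. Under the identification (dy ∧ dz, dz ∧ dx, dx ∧ dy) ↔ (e_x, e_y, e_z), the coefficients are exactly the components of curl F. Compute:
  ∂R/∂y - ∂Q/∂z = (0) - (y) = -y
  ∂P/∂z - ∂R/∂x = (0) - (-6*x + 2*z) = 6*x - 2*z
  ∂Q/∂x - ∂P/∂y = (y) - (x + 6*y) = -x - 5*y.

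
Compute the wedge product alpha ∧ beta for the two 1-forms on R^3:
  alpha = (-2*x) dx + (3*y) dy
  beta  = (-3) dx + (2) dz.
alpha ∧ beta = (-4*x) dx ∧ dz + (9*y) dx ∧ dy + (6*y) dy ∧ dz

Distribute the wedge, using dx_i ∧ dx_j = -dx_j ∧ dx_i and dx_i ∧ dx_i = 0. For each pair (i, j) with i < j, the coefficient of dx_i ∧ dx_j in alpha ∧ beta is (alpha_i * beta_j - alpha_j * beta_i). Collecting: alpha ∧ beta = (-4*x) dx ∧ dz + (9*y) dx ∧ dy + (6*y) dy ∧ dz.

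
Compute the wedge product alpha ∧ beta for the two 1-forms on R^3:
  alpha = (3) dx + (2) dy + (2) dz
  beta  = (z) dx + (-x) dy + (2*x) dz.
alpha ∧ beta = (-3*x - 2*z) dx ∧ dy + (6*x - 2*z) dx ∧ dz + (6*x) dy ∧ dz

Distribute the wedge, using dx_i ∧ dx_j = -dx_j ∧ dx_i and dx_i ∧ dx_i = 0. For each pair (i, j) with i < j, the coefficient of dx_i ∧ dx_j in alpha ∧ beta is (alpha_i * beta_j - alpha_j * beta_i). Collecting: alpha ∧ beta = (-3*x - 2*z) dx ∧ dy + (6*x - 2*z) dx ∧ dz + (6*x) dy ∧ dz.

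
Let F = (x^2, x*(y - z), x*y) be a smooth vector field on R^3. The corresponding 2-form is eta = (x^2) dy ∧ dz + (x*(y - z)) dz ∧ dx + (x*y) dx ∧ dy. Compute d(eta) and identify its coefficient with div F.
d(eta) = (3*x) dx ∧ dy ∧ dz; div F = 3*x

For a 2-form in R^3 of the form above, applying d gives a 3-form with coefficient ∂P/∂x + ∂Q/∂y + ∂R/∂z:
  ∂P/∂x = 2*x
  ∂Q/∂y = x
  ∂R/∂z = 0
Sum = 3*x, which is exactly div F.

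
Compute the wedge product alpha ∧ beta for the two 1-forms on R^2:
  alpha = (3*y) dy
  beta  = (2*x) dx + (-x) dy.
alpha ∧ beta = (-6*x*y) dx ∧ dy

Distribute the wedge, using dx_i ∧ dx_j = -dx_j ∧ dx_i and dx_i ∧ dx_i = 0. For each pair (i, j) with i < j, the coefficient of dx_i ∧ dx_j in alpha ∧ beta is (alpha_i * beta_j - alpha_j * beta_i). Collecting: alpha ∧ beta = (-6*x*y) dx ∧ dy.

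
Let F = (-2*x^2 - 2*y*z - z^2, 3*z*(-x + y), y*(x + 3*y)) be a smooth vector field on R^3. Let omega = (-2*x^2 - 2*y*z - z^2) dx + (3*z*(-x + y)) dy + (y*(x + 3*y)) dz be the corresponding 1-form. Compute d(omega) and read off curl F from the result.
d(omega) = (4*x + 3*y) dy ∧ dz + (-3*y - 2*z) dz ∧ dx + (-z) dx ∧ dy; curl F = (4*x + 3*y, -3*y - 2*z, -z)

d omega = sum_{i<j} (∂f_j/∂x_i - ∂f_i/∂x_j) dx_i ∧ dx_j. Under the identification (dy ∧ dz, dz ∧ dx, dx ∧ dy) ↔ (e_x, e_y, e_z), the coefficients are exactly the components of curl F. Compute:
  ∂R/∂y - ∂Q/∂z = (x + 6*y) - (-3*x + 3*y) = 4*x + 3*y
  ∂P/∂z - ∂R/∂x = (-2*y - 2*z) - (y) = -3*y - 2*z
  ∂Q/∂x - ∂P/∂y = (-3*z) - (-2*z) = -z.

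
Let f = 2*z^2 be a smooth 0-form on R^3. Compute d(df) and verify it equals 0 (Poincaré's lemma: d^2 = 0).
d(df) = 0

Step 1: df = sum_i (∂f/∂x_i) dx_i = (0) dx + (0) dy + (4*z) dz.
Step 2: Apply d again. Using the 1-form formula, the coefficient of dx ∧ dy in d(df) is ∂^2 f/∂x ∂y - ∂^2 f/∂y ∂x = (0) - (0) = 0 (equality of mixed partials for smooth f).
Similarly for dx ∧ dz and dy ∧ dz — all coefficients vanish. So d(df) = 0.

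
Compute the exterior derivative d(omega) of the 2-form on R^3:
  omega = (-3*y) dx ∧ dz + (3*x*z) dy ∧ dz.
d(omega) = (3*z + 3) dx ∧ dy ∧ dz

For a 2-form omega = sum_{i<j} g_{ij} dx_i ∧ dx_j, the exterior derivative is
  d(omega) = sum_{i<j} d(g_{ij}) ∧ dx_i ∧ dx_j = sum_{i<j, k} (∂g_{ij}/∂x_k) dx_k ∧ dx_i ∧ dx_j.
Expand each term, using dx_k ∧ dx_i ∧ dx_j = sgn(permutation) dx_{(a)} ∧ dx_{(b)} ∧ dx_{(c)} with (a < b < c) sorted:
  d(-3*y) includes (∂/∂y)(-3*y) dy = (-3) dy, which multiplied by dx ∧ dz gives (3) dx ∧ dy ∧ dz
  d(3*x*z) includes (∂/∂x)(3*x*z) dx = (3*z) dx, which multiplied by dy ∧ dz gives (3*z) dx ∧ dy ∧ dz
Collecting like 3-forms: d(omega) = (3*z + 3) dx ∧ dy ∧ dz.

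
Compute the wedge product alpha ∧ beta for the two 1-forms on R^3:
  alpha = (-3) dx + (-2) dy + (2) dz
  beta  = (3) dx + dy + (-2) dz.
alpha ∧ beta = (3) dx ∧ dy + (2) dy ∧ dz

Distribute the wedge, using dx_i ∧ dx_j = -dx_j ∧ dx_i and dx_i ∧ dx_i = 0. For each pair (i, j) with i < j, the coefficient of dx_i ∧ dx_j in alpha ∧ beta is (alpha_i * beta_j - alpha_j * beta_i). Collecting: alpha ∧ beta = (3) dx ∧ dy + (2) dy ∧ dz.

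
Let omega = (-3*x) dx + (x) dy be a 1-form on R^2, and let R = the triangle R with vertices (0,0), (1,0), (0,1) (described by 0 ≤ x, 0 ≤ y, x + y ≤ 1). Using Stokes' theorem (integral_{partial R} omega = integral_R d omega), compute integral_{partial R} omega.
integral_(partial R) omega = 1/2

Stokes: integral_partial_R omega = integral_R d omega with d omega = (∂Q/∂x - ∂P/∂y) dx ∧ dy.
  ∂Q/∂x = 1
  ∂P/∂y = 0
  integrand = ∂Q/∂x - ∂P/∂y = 1.
Integrating over R: integral_0^1 integral_0^{1-x} (1) dy dx = 1/2.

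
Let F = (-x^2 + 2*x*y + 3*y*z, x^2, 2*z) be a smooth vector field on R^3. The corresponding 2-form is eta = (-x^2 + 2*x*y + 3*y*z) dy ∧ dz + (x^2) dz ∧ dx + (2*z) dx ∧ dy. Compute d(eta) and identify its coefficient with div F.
d(eta) = (-2*x + 2*y + 2) dx ∧ dy ∧ dz; div F = -2*x + 2*y + 2

For a 2-form in R^3 of the form above, applying d gives a 3-form with coefficient ∂P/∂x + ∂Q/∂y + ∂R/∂z:
  ∂P/∂x = -2*x + 2*y
  ∂Q/∂y = 0
  ∂R/∂z = 2
Sum = -2*x + 2*y + 2, which is exactly div F.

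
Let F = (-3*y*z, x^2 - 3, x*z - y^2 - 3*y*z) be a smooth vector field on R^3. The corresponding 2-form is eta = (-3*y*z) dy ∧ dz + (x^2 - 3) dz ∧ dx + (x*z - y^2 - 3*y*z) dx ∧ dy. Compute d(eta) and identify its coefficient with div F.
d(eta) = (x - 3*y) dx ∧ dy ∧ dz; div F = x - 3*y

For a 2-form in R^3 of the form above, applying d gives a 3-form with coefficient ∂P/∂x + ∂Q/∂y + ∂R/∂z:
  ∂P/∂x = 0
  ∂Q/∂y = 0
  ∂R/∂z = x - 3*y
Sum = x - 3*y, which is exactly div F.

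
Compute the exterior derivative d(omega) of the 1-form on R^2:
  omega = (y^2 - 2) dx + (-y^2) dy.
d(omega) = (-2*y) dx ∧ dy

For a 1-form omega = sum_i f_i dx_i, the exterior derivative is
  d(omega) = sum_{i < j} (∂f_j/∂x_i - ∂f_i/∂x_j) dx_i ∧ dx_j.
  coefficient of dx ∧ dy: ∂f_2/∂x - ∂f_1/∂y = ∂(-y^2)/∂x - ∂(y^2 - 2)/∂y = -2*y
Assembling: d(omega) = (-2*y) dx ∧ dy.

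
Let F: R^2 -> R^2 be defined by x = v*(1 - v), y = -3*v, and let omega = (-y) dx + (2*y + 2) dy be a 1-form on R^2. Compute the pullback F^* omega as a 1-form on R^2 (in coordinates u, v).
F^* omega = (-6*v^2 + 21*v - 6) dv

Using F^*(f dg) = (f ∘ F) d(g ∘ F), substitute each coordinate x_i by F_i(u, v) in f_i, and replace dx_i by d F_i = (∂F_i/∂u) du + (∂F_i/∂v) dv.
  For the x component: f_1(F) = 3*v; d F_1 = (0) du + (1 - 2*v) dv
  For the y component: f_2(F) = 2 - 6*v; d F_2 = (0) du + (-3) dv
Combining and collecting du, dv coefficients:
  coeff of du: 0
  coeff of dv: -6*v^2 + 21*v - 6
F^* omega = (-6*v^2 + 21*v - 6) dv.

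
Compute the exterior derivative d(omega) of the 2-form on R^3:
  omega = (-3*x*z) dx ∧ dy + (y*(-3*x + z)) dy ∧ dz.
d(omega) = (-3*x - 3*y) dx ∧ dy ∧ dz

For a 2-form omega = sum_{i<j} g_{ij} dx_i ∧ dx_j, the exterior derivative is
  d(omega) = sum_{i<j} d(g_{ij}) ∧ dx_i ∧ dx_j = sum_{i<j, k} (∂g_{ij}/∂x_k) dx_k ∧ dx_i ∧ dx_j.
Expand each term, using dx_k ∧ dx_i ∧ dx_j = sgn(permutation) dx_{(a)} ∧ dx_{(b)} ∧ dx_{(c)} with (a < b < c) sorted:
  d(-3*x*z) includes (∂/∂z)(-3*x*z) dz = (-3*x) dz, which multiplied by dx ∧ dy gives (-3*x) dx ∧ dy ∧ dz
  d(y*(-3*x + z)) includes (∂/∂x)(y*(-3*x + z)) dx = (-3*y) dx, which multiplied by dy ∧ dz gives (-3*y) dx ∧ dy ∧ dz
Collecting like 3-forms: d(omega) = (-3*x - 3*y) dx ∧ dy ∧ dz.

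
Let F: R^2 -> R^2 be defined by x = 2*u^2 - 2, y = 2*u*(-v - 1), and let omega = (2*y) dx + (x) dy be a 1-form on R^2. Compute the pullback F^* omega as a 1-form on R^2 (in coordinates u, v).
F^* omega = (-20*u^2*v - 20*u^2 + 4*v + 4) du + (4*u*(1 - u^2)) dv

Using F^*(f dg) = (f ∘ F) d(g ∘ F), substitute each coordinate x_i by F_i(u, v) in f_i, and replace dx_i by d F_i = (∂F_i/∂u) du + (∂F_i/∂v) dv.
  For the x component: f_1(F) = 4*u*(-v - 1); d F_1 = (4*u) du + (0) dv
  For the y component: f_2(F) = 2*u^2 - 2; d F_2 = (-2*v - 2) du + (-2*u) dv
Combining and collecting du, dv coefficients:
  coeff of du: -20*u^2*v - 20*u^2 + 4*v + 4
  coeff of dv: 4*u*(1 - u^2)
F^* omega = (-20*u^2*v - 20*u^2 + 4*v + 4) du + (4*u*(1 - u^2)) dv.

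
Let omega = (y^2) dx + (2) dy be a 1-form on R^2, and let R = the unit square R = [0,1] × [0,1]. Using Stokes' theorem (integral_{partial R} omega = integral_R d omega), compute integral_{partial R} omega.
integral_(partial R) omega = -1

Stokes: integral_partial_R omega = integral_R d omega with d omega = (∂Q/∂x - ∂P/∂y) dx ∧ dy.
  ∂Q/∂x = 0
  ∂P/∂y = 2*y
  integrand = ∂Q/∂x - ∂P/∂y = -2*y.
Integrating over R: integral_0^1 integral_0^1 (-2*y) dx dy = -1.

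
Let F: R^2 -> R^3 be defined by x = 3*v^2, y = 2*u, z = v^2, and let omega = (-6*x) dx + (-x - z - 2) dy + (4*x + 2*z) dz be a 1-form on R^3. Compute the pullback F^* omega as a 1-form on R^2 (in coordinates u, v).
F^* omega = (-8*v^2 - 4) du + (-80*v^3) dv

Using F^*(f dg) = (f ∘ F) d(g ∘ F), substitute each coordinate x_i by F_i(u, v) in f_i, and replace dx_i by d F_i = (∂F_i/∂u) du + (∂F_i/∂v) dv.
  For the x component: f_1(F) = -18*v^2; d F_1 = (0) du + (6*v) dv
  For the y component: f_2(F) = -4*v^2 - 2; d F_2 = (2) du + (0) dv
  For the z component: f_3(F) = 14*v^2; d F_3 = (0) du + (2*v) dv
Combining and collecting du, dv coefficients:
  coeff of du: -8*v^2 - 4
  coeff of dv: -80*v^3
F^* omega = (-8*v^2 - 4) du + (-80*v^3) dv.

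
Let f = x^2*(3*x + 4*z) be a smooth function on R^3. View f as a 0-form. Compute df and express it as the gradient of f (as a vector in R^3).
df = (x*(9*x + 8*z)) dx + (0) dy + (4*x^2) dz; grad f = (x*(9*x + 8*z), 0, 4*x^2)

For a 0-form f, d f = (∂f/∂x) dx + (∂f/∂y) dy + (∂f/∂z) dz. The components of the vector representation are exactly the entries of grad f in Cartesian coordinates:
  ∂f/∂x = x*(9*x + 8*z)
  ∂f/∂y = 0
  ∂f/∂z = 4*x^2.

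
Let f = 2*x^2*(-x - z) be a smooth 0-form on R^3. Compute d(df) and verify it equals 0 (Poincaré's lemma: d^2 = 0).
d(df) = 0

Step 1: df = sum_i (∂f/∂x_i) dx_i = (2*x*(-3*x - 2*z)) dx + (0) dy + (-2*x^2) dz.
Step 2: Apply d again. Using the 1-form formula, the coefficient of dx ∧ dy in d(df) is ∂^2 f/∂x ∂y - ∂^2 f/∂y ∂x = (0) - (0) = 0 (equality of mixed partials for smooth f).
Similarly for dx ∧ dz and dy ∧ dz — all coefficients vanish. So d(df) = 0.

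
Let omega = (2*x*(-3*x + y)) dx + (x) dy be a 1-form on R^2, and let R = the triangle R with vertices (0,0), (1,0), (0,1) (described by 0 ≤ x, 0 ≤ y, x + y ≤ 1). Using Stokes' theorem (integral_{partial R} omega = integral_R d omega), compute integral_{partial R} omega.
integral_(partial R) omega = 1/6

Stokes: integral_partial_R omega = integral_R d omega with d omega = (∂Q/∂x - ∂P/∂y) dx ∧ dy.
  ∂Q/∂x = 1
  ∂P/∂y = 2*x
  integrand = ∂Q/∂x - ∂P/∂y = 1 - 2*x.
Integrating over R: integral_0^1 integral_0^{1-x} (1 - 2*x) dy dx = 1/6.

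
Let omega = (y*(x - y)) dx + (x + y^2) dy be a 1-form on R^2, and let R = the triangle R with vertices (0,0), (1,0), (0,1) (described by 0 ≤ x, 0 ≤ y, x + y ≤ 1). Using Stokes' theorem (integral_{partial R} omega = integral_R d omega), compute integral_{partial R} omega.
integral_(partial R) omega = 2/3

Stokes: integral_partial_R omega = integral_R d omega with d omega = (∂Q/∂x - ∂P/∂y) dx ∧ dy.
  ∂Q/∂x = 1
  ∂P/∂y = x - 2*y
  integrand = ∂Q/∂x - ∂P/∂y = -x + 2*y + 1.
Integrating over R: integral_0^1 integral_0^{1-x} (-x + 2*y + 1) dy dx = 2/3.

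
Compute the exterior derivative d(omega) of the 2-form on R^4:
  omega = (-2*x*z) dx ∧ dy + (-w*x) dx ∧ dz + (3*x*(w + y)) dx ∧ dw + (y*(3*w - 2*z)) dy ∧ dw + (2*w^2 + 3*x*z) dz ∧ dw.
d(omega) = (-2*x) dx ∧ dy ∧ dz + (-x + 3*z) dx ∧ dz ∧ dw + (-3*x) dx ∧ dy ∧ dw + (2*y) dy ∧ dz ∧ dw

For a 2-form omega = sum_{i<j} g_{ij} dx_i ∧ dx_j, the exterior derivative is
  d(omega) = sum_{i<j} d(g_{ij}) ∧ dx_i ∧ dx_j = sum_{i<j, k} (∂g_{ij}/∂x_k) dx_k ∧ dx_i ∧ dx_j.
Expand each term, using dx_k ∧ dx_i ∧ dx_j = sgn(permutation) dx_{(a)} ∧ dx_{(b)} ∧ dx_{(c)} with (a < b < c) sorted:
  d(-2*x*z) includes (∂/∂z)(-2*x*z) dz = (-2*x) dz, which multiplied by dx ∧ dy gives (-2*x) dx ∧ dy ∧ dz
  d(-w*x) includes (∂/∂w)(-w*x) dw = (-x) dw, which multiplied by dx ∧ dz gives (-x) dx ∧ dz ∧ dw
  d(3*x*(w + y)) includes (∂/∂y)(3*x*(w + y)) dy = (3*x) dy, which multiplied by dx ∧ dw gives (-3*x) dx ∧ dy ∧ dw
  d(y*(3*w - 2*z)) includes (∂/∂z)(y*(3*w - 2*z)) dz = (-2*y) dz, which multiplied by dy ∧ dw gives (2*y) dy ∧ dz ∧ dw
  d(2*w^2 + 3*x*z) includes (∂/∂x)(2*w^2 + 3*x*z) dx = (3*z) dx, which multiplied by dz ∧ dw gives (3*z) dx ∧ dz ∧ dw
Collecting like 3-forms: d(omega) = (-2*x) dx ∧ dy ∧ dz + (-x + 3*z) dx ∧ dz ∧ dw + (-3*x) dx ∧ dy ∧ dw + (2*y) dy ∧ dz ∧ dw.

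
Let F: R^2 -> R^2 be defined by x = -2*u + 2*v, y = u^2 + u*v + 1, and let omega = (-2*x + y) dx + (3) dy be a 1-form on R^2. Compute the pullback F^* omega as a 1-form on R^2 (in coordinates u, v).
F^* omega = (-2*u^2 - 2*u*v - 2*u + 11*v - 2) du + (2*u^2 + 2*u*v + 11*u - 8*v + 2) dv

Using F^*(f dg) = (f ∘ F) d(g ∘ F), substitute each coordinate x_i by F_i(u, v) in f_i, and replace dx_i by d F_i = (∂F_i/∂u) du + (∂F_i/∂v) dv.
  For the x component: f_1(F) = u^2 + u*v + 4*u - 4*v + 1; d F_1 = (-2) du + (2) dv
  For the y component: f_2(F) = 3; d F_2 = (2*u + v) du + (u) dv
Combining and collecting du, dv coefficients:
  coeff of du: -2*u^2 - 2*u*v - 2*u + 11*v - 2
  coeff of dv: 2*u^2 + 2*u*v + 11*u - 8*v + 2
F^* omega = (-2*u^2 - 2*u*v - 2*u + 11*v - 2) du + (2*u^2 + 2*u*v + 11*u - 8*v + 2) dv.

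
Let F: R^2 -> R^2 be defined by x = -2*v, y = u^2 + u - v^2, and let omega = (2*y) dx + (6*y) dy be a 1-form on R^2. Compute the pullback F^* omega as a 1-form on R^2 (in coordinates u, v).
F^* omega = (12*u^3 + 18*u^2 - 12*u*v^2 + 6*u - 6*v^2) du + (-12*u^2*v - 4*u^2 - 12*u*v - 4*u + 12*v^3 + 4*v^2) dv

Using F^*(f dg) = (f ∘ F) d(g ∘ F), substitute each coordinate x_i by F_i(u, v) in f_i, and replace dx_i by d F_i = (∂F_i/∂u) du + (∂F_i/∂v) dv.
  For the x component: f_1(F) = 2*u^2 + 2*u - 2*v^2; d F_1 = (0) du + (-2) dv
  For the y component: f_2(F) = 6*u^2 + 6*u - 6*v^2; d F_2 = (2*u + 1) du + (-2*v) dv
Combining and collecting du, dv coefficients:
  coeff of du: 12*u^3 + 18*u^2 - 12*u*v^2 + 6*u - 6*v^2
  coeff of dv: -12*u^2*v - 4*u^2 - 12*u*v - 4*u + 12*v^3 + 4*v^2
F^* omega = (12*u^3 + 18*u^2 - 12*u*v^2 + 6*u - 6*v^2) du + (-12*u^2*v - 4*u^2 - 12*u*v - 4*u + 12*v^3 + 4*v^2) dv.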